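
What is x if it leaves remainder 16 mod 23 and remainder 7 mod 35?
637

Using Chinese Remainder Theorem:
M = 23 × 35 = 805
M1 = 35, M2 = 23
y1 = 35^(-1) mod 23 = 2
y2 = 23^(-1) mod 35 = 32
x = (16×35×2 + 7×23×32) mod 805 = 637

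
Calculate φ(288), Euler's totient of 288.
96

288 = 2^5 × 3^2
φ(n) = n × ∏(1 - 1/p) for each prime p dividing n
φ(288) = 288 × (1 - 1/2) × (1 - 1/3) = 96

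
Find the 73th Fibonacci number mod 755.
118

Matrix identity: Q^n = [[F_(n+1), F_n], [F_n, F_(n-1)]] with Q = [[1,1],[1,0]].
n = 73 = 1001001₂. Square-and-multiply, entries mod 755:
Q^1 = [[1,1],[1,0]]
Q^2 = (Q^1)² = [[2,1],[1,1]]
Q^4 = (Q^2)² = [[5,3],[3,2]]
Q^9 = (Q^4)²·Q = [[55,34],[34,21]]
Q^18 = (Q^9)² = [[406,319],[319,87]]
Q^36 = (Q^18)² = [[82,227],[227,610]]
Q^73 = (Q^36)²·Q = [[162,118],[118,44]]
F_73 mod 755 = Q^73[0][1] = 118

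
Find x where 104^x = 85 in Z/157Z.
121

Baby-step giant-step with step n = ⌈√157⌉ = 13.
Baby steps 104^j mod 157 (j:value) for j=0..12: 0:1, 1:104, 2:140, 3:116, 4:132, 5:69, 6:111, 7:83, 8:154, 9:2, 10:51, 11:123, 12:75.
Giant-step multiplier: 104^(-13) ≡ 104^(156-13) = 104^143 ≡ 135 (mod 157).
Giant steps γ_i = 85·135^i mod 157: γ_0=85, γ_1=14, γ_2=6, γ_3=25, γ_4=78, γ_5=11, γ_6=72, γ_7=143, γ_8=151, γ_9=132 (in table at j=4).
x = i·n + j = 9·13 + 4 = 121.
Check: 104^121 ≡ 85 (mod 157).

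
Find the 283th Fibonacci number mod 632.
413

Matrix identity: Q^n = [[F_(n+1), F_n], [F_n, F_(n-1)]] with Q = [[1,1],[1,0]].
n = 283 = 100011011₂. Square-and-multiply, entries mod 632:
Q^1 = [[1,1],[1,0]]
Q^2 = (Q^1)² = [[2,1],[1,1]]
Q^4 = (Q^2)² = [[5,3],[3,2]]
Q^8 = (Q^4)² = [[34,21],[21,13]]
Q^17 = (Q^8)²·Q = [[56,333],[333,355]]
Q^35 = (Q^17)²·Q = [[616,265],[265,351]]
Q^70 = (Q^35)² = [[329,295],[295,34]]
Q^141 = (Q^70)²·Q = [[255,610],[610,277]]
Q^283 = (Q^141)²·Q = [[85,413],[413,304]]
F_283 mod 632 = Q^283[0][1] = 413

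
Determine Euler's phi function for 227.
226

227 = 227
φ(n) = n × ∏(1 - 1/p) for each prime p dividing n
φ(227) = 227 × (1 - 1/227) = 226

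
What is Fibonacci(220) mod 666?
201

Matrix identity: Q^n = [[F_(n+1), F_n], [F_n, F_(n-1)]] with Q = [[1,1],[1,0]].
n = 220 = 11011100₂. Square-and-multiply, entries mod 666:
Q^1 = [[1,1],[1,0]]
Q^3 = (Q^1)²·Q = [[3,2],[2,1]]
Q^6 = (Q^3)² = [[13,8],[8,5]]
Q^13 = (Q^6)²·Q = [[377,233],[233,144]]
Q^27 = (Q^13)²·Q = [[129,614],[614,181]]
Q^55 = (Q^27)²·Q = [[561,31],[31,530]]
Q^110 = (Q^55)² = [[664,521],[521,143]]
Q^220 = (Q^110)² = [[383,201],[201,182]]
F_220 mod 666 = Q^220[0][1] = 201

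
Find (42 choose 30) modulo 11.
5

Using Lucas' theorem:
Write n=42 and k=30 in base 11:
n in base 11: [3, 9]
k in base 11: [2, 8]
C(42,30) mod 11 = ∏ C(n_i, k_i) mod 11
Digit binomials (mod 11): C(3,2) = 3; C(9,8) = 9
Product: 3 × 9 = 27 ≡ 5 (mod 11)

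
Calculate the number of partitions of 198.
3345365983698

p(n) counts ways to write n as a sum of positive integers (order ignored).
Euler's pentagonal recurrence: p(k) = p(k-1) + p(k-2) - p(k-5) - p(k-7) + p(k-12) + p(k-15) - ... (offsets j(3j∓1)/2, signs ++--, p(0)=1, p(<0)=0).
DP table for k = 0..197: p(0)=1, p(1)=1, p(2)=2, p(3)=3, p(4)=5, p(5)=7, p(6)=11, p(7)=15, p(8)=22, p(9)=30, p(10)=42, p(11)=56, p(12)=77, p(13)=101, p(14)=135, p(15)=176, p(16)=231, p(17)=297, p(18)=385, p(19)=490, p(20)=627, p(21)=792, p(22)=1002, p(23)=1255, p(24)=1575, p(25)=1958, p(26)=2436, p(27)=3010, p(28)=3718, p(29)=4565, p(30)=5604, p(31)=6842, p(32)=8349, p(33)=10143, p(34)=12310, p(35)=14883, p(36)=17977, p(37)=21637, p(38)=26015, p(39)=31185, p(40)=37338, p(41)=44583, p(42)=53174, p(43)=63261, p(44)=75175, p(45)=89134, p(46)=105558, p(47)=124754, p(48)=147273, p(49)=173525, p(50)=204226, p(51)=239943, p(52)=281589, p(53)=329931, p(54)=386155, p(55)=451276, p(56)=526823, p(57)=614154, p(58)=715220, p(59)=831820, p(60)=966467, p(61)=1121505, p(62)=1300156, p(63)=1505499, p(64)=1741630, p(65)=2012558, p(66)=2323520, p(67)=2679689, p(68)=3087735, p(69)=3554345, p(70)=4087968, p(71)=4697205, p(72)=5392783, p(73)=6185689, p(74)=7089500, p(75)=8118264, p(76)=9289091, p(77)=10619863, p(78)=12132164, p(79)=13848650, p(80)=15796476, p(81)=18004327, p(82)=20506255, p(83)=23338469, p(84)=26543660, p(85)=30167357, p(86)=34262962, p(87)=38887673, p(88)=44108109, p(89)=49995925, p(90)=56634173, p(91)=64112359, p(92)=72533807, p(93)=82010177, p(94)=92669720, p(95)=104651419, p(96)=118114304, p(97)=133230930, p(98)=150198136, p(99)=169229875, p(100)=190569292, p(101)=214481126, p(102)=241265379, p(103)=271248950, p(104)=304801365, p(105)=342325709, p(106)=384276336, p(107)=431149389, p(108)=483502844, p(109)=541946240, p(110)=607163746, p(111)=679903203, p(112)=761002156, p(113)=851376628, p(114)=952050665, p(115)=1064144451, p(116)=1188908248, p(117)=1327710076, p(118)=1482074143, p(119)=1653668665, p(120)=1844349560, p(121)=2056148051, p(122)=2291320912, p(123)=2552338241, p(124)=2841940500, p(125)=3163127352, p(126)=3519222692, p(127)=3913864295, p(128)=4351078600, p(129)=4835271870, p(130)=5371315400, p(131)=5964539504, p(132)=6620830889, p(133)=7346629512, p(134)=8149040695, p(135)=9035836076, p(136)=10015581680, p(137)=11097645016, p(138)=12292341831, p(139)=13610949895, p(140)=15065878135, p(141)=16670689208, p(142)=18440293320, p(143)=20390982757, p(144)=22540654445, p(145)=24908858009, p(146)=27517052599, p(147)=30388671978, p(148)=33549419497, p(149)=37027355200, p(150)=40853235313, p(151)=45060624582, p(152)=49686288421, p(153)=54770336324, p(154)=60356673280, p(155)=66493182097, p(156)=73232243759, p(157)=80630964769, p(158)=88751778802, p(159)=97662728555, p(160)=107438159466, p(161)=118159068427, p(162)=129913904637, p(163)=142798995930, p(164)=156919475295, p(165)=172389800255, p(166)=189334822579, p(167)=207890420102, p(168)=228204732751, p(169)=250438925115, p(170)=274768617130, p(171)=301384802048, p(172)=330495499613, p(173)=362326859895, p(174)=397125074750, p(175)=435157697830, p(176)=476715857290, p(177)=522115831195, p(178)=571701605655, p(179)=625846753120, p(180)=684957390936, p(181)=749474411781, p(182)=819876908323, p(183)=896684817527, p(184)=980462880430, p(185)=1071823774337, p(186)=1171432692373, p(187)=1280011042268, p(188)=1398341745571, p(189)=1527273599625, p(190)=1667727404093, p(191)=1820701100652, p(192)=1987276856363, p(193)=2168627105469, p(194)=2366022741845, p(195)=2580840212973, p(196)=2814570987591, p(197)=3068829878530.
Final step: p(198) = p(197) + p(196) - p(193) - p(191) + p(186) + p(183) - p(176) - p(172) + p(163) + p(158) - p(147) - p(141) + p(128) + p(121) - p(106) - p(98) + p(81) + p(72) - p(53) - p(43) + p(22) + p(11)
= 3068829878530 + 2814570987591 - 2168627105469 - 1820701100652 + 1171432692373 + 896684817527 - 476715857290 - 330495499613 + 142798995930 + 88751778802 - 30388671978 - 16670689208 + 4351078600 + 2056148051 - 384276336 - 150198136 + 18004327 + 5392783 - 329931 - 63261 + 1002 + 56
= 3345365983698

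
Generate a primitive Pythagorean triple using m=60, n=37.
(2231, 4440, 4969)

Euclid's formula: a = m² - n², b = 2mn, c = m² + n²
m = 60, n = 37
a = 60² - 37² = 3600 - 1369 = 2231
b = 2 × 60 × 37 = 4440
c = 60² + 37² = 3600 + 1369 = 4969
Verification: 2231² + 4440² = 4977361 + 19713600 = 24690961 = 4969² ✓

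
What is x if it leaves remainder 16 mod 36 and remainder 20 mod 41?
1168

Using Chinese Remainder Theorem:
M = 36 × 41 = 1476
M1 = 41, M2 = 36
y1 = 41^(-1) mod 36 = 29
y2 = 36^(-1) mod 41 = 8
x = (16×41×29 + 20×36×8) mod 1476 = 1168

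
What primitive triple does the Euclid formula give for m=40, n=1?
(1599, 80, 1601)

Euclid's formula: a = m² - n², b = 2mn, c = m² + n²
m = 40, n = 1
a = 40² - 1² = 1600 - 1 = 1599
b = 2 × 40 × 1 = 80
c = 40² + 1² = 1600 + 1 = 1601
Verification: 1599² + 80² = 2556801 + 6400 = 2563201 = 1601² ✓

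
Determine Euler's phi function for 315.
144

315 = 3^2 × 5 × 7
φ(n) = n × ∏(1 - 1/p) for each prime p dividing n
φ(315) = 315 × (1 - 1/3) × (1 - 1/5) × (1 - 1/7) = 144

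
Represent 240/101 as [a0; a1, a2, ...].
[2; 2, 1, 1, 1, 12]

Euclidean algorithm steps:
240 = 2 × 101 + 38
101 = 2 × 38 + 25
38 = 1 × 25 + 13
25 = 1 × 13 + 12
13 = 1 × 12 + 1
12 = 12 × 1 + 0
Continued fraction: [2; 2, 1, 1, 1, 12]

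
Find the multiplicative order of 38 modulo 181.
45

181 is prime, so ord(38) divides φ(181) = 180.
Divisors of 180: 1, 2, 3, 4, 5, 6, 9, 10, 12, 15, 18, 20, 30, 36, 45, 60, 90, 180.
Repeated squaring: 38^1 ≡ 38, 38^2 ≡ 177, 38^4 ≡ 16, 38^8 ≡ 75, 38^16 ≡ 14, 38^32 ≡ 15, 38^64 ≡ 44, 38^128 ≡ 126 (mod 181).
Test 38^d mod 181 for each divisor d in increasing order:
38^1 ≡ 38
38^2 ≡ 177
38^3 = 38^2·38^1 ≡ 29
38^4 ≡ 16
38^5 = 38^4·38^1 ≡ 65
38^6 = 38^4·38^2 ≡ 117
38^9 = 38^8·38^1 ≡ 135
38^10 = 38^8·38^2 ≡ 62
38^12 = 38^8·38^4 ≡ 114
38^15 = 38^8·38^4·38^2·38^1 ≡ 48
38^18 = 38^16·38^2 ≡ 125
38^20 = 38^16·38^4 ≡ 43
38^30 = 38^16·38^8·38^4·38^2 ≡ 132
38^36 = 38^32·38^4 ≡ 59
38^45 = 38^32·38^8·38^4·38^1 ≡ 1  ← first divisor giving 1
The order is 45.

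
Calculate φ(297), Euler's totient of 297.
180

297 = 3^3 × 11
φ(n) = n × ∏(1 - 1/p) for each prime p dividing n
φ(297) = 297 × (1 - 1/3) × (1 - 1/11) = 180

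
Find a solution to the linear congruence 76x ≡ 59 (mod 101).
x ≡ 34 (mod 101)

gcd(76, 101) = 1, which divides 59, so solutions exist.
Find 76^(-1) mod 101 by the extended Euclidean algorithm:
101 = 1 × 76 + 25  ⟹  25 = (1)·101 + (-1)·76
76 = 3 × 25 + 1  ⟹  1 = (-3)·101 + (4)·76
So (4)·76 ≡ 1 (mod 101), i.e. 76^(-1) ≡ 4 (mod 101).
x ≡ 4 × 59 = 236 ≡ 34 (mod 101).
Check: 76 × 34 = 2584 ≡ 59 (mod 101).
Unique solution: x ≡ 34 (mod 101)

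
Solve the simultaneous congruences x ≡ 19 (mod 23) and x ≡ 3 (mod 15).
318

Using Chinese Remainder Theorem:
M = 23 × 15 = 345
M1 = 15, M2 = 23
y1 = 15^(-1) mod 23 = 20
y2 = 23^(-1) mod 15 = 2
x = (19×15×20 + 3×23×2) mod 345 = 318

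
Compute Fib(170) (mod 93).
7

Matrix identity: Q^n = [[F_(n+1), F_n], [F_n, F_(n-1)]] with Q = [[1,1],[1,0]].
n = 170 = 10101010₂. Square-and-multiply, entries mod 93:
Q^1 = [[1,1],[1,0]]
Q^2 = (Q^1)² = [[2,1],[1,1]]
Q^5 = (Q^2)²·Q = [[8,5],[5,3]]
Q^10 = (Q^5)² = [[89,55],[55,34]]
Q^21 = (Q^10)²·Q = [[41,65],[65,69]]
Q^42 = (Q^21)² = [[47,82],[82,58]]
Q^85 = (Q^42)²·Q = [[59,5],[5,54]]
Q^170 = (Q^85)² = [[65,7],[7,58]]
F_170 mod 93 = Q^170[0][1] = 7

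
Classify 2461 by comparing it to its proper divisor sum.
deficient

Proper divisors of 2461: sum = 1 + 23 + 107 = 131
Since 131 < 2461, 2461 is deficient.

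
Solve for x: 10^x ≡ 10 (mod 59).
1

Baby-step giant-step with step n = ⌈√59⌉ = 8.
Baby steps 10^j mod 59 (j:value) for j=0..7: 0:1, 1:10, 2:41, 3:56, 4:29, 5:54, 6:9, 7:31.
h = 10 is already in the table at j=1, so x = 1.
Check: 10^1 ≡ 10 (mod 59).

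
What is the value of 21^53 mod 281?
198

Repeated squaring. Binary of 53 = 110101.
21^1 ≡ 21 (mod 281); 21^2 ≡ 160 (mod 281); 21^4 ≡ 29 (mod 281); 21^8 ≡ 279 (mod 281); 21^16 ≡ 4 (mod 281); 21^32 ≡ 16 (mod 281)
21^53 = 21^1 × 21^4 × 21^16 × 21^32 ≡ 198 (mod 281)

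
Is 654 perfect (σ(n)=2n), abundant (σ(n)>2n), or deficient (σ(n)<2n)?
abundant

Proper divisors of 654: sum = 1 + 2 + 3 + 6 + 109 + 218 + 327 = 666
Since 666 > 654, 654 is abundant.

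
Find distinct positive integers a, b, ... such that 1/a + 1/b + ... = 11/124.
1/12 + 1/186

Greedy algorithm:
11/124: ceiling(124/11) = 12, use 1/12
1/186: ceiling(186/1) = 186, use 1/186
Result: 11/124 = 1/12 + 1/186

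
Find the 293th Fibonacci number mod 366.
257

Matrix identity: Q^n = [[F_(n+1), F_n], [F_n, F_(n-1)]] with Q = [[1,1],[1,0]].
n = 293 = 100100101₂. Square-and-multiply, entries mod 366:
Q^1 = [[1,1],[1,0]]
Q^2 = (Q^1)² = [[2,1],[1,1]]
Q^4 = (Q^2)² = [[5,3],[3,2]]
Q^9 = (Q^4)²·Q = [[55,34],[34,21]]
Q^18 = (Q^9)² = [[155,22],[22,133]]
Q^36 = (Q^18)² = [[353,114],[114,239]]
Q^73 = (Q^36)²·Q = [[133,355],[355,144]]
Q^146 = (Q^73)² = [[242,247],[247,361]]
Q^293 = (Q^146)²·Q = [[236,257],[257,345]]
F_293 mod 366 = Q^293[0][1] = 257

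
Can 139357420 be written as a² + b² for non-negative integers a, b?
Not possible

Factorization: 139357420 = 2^2 × 5 × 191^3
By Fermat: n is sum of two squares iff every prime p ≡ 3 (mod 4) appears to even power.
Prime(s) ≡ 3 (mod 4) with odd exponent: [(191, 3)]
Therefore 139357420 cannot be expressed as a² + b².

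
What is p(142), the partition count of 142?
18440293320

p(n) counts ways to write n as a sum of positive integers (order ignored).
Euler's pentagonal recurrence: p(k) = p(k-1) + p(k-2) - p(k-5) - p(k-7) + p(k-12) + p(k-15) - ... (offsets j(3j∓1)/2, signs ++--, p(0)=1, p(<0)=0).
DP table for k = 0..141: p(0)=1, p(1)=1, p(2)=2, p(3)=3, p(4)=5, p(5)=7, p(6)=11, p(7)=15, p(8)=22, p(9)=30, p(10)=42, p(11)=56, p(12)=77, p(13)=101, p(14)=135, p(15)=176, p(16)=231, p(17)=297, p(18)=385, p(19)=490, p(20)=627, p(21)=792, p(22)=1002, p(23)=1255, p(24)=1575, p(25)=1958, p(26)=2436, p(27)=3010, p(28)=3718, p(29)=4565, p(30)=5604, p(31)=6842, p(32)=8349, p(33)=10143, p(34)=12310, p(35)=14883, p(36)=17977, p(37)=21637, p(38)=26015, p(39)=31185, p(40)=37338, p(41)=44583, p(42)=53174, p(43)=63261, p(44)=75175, p(45)=89134, p(46)=105558, p(47)=124754, p(48)=147273, p(49)=173525, p(50)=204226, p(51)=239943, p(52)=281589, p(53)=329931, p(54)=386155, p(55)=451276, p(56)=526823, p(57)=614154, p(58)=715220, p(59)=831820, p(60)=966467, p(61)=1121505, p(62)=1300156, p(63)=1505499, p(64)=1741630, p(65)=2012558, p(66)=2323520, p(67)=2679689, p(68)=3087735, p(69)=3554345, p(70)=4087968, p(71)=4697205, p(72)=5392783, p(73)=6185689, p(74)=7089500, p(75)=8118264, p(76)=9289091, p(77)=10619863, p(78)=12132164, p(79)=13848650, p(80)=15796476, p(81)=18004327, p(82)=20506255, p(83)=23338469, p(84)=26543660, p(85)=30167357, p(86)=34262962, p(87)=38887673, p(88)=44108109, p(89)=49995925, p(90)=56634173, p(91)=64112359, p(92)=72533807, p(93)=82010177, p(94)=92669720, p(95)=104651419, p(96)=118114304, p(97)=133230930, p(98)=150198136, p(99)=169229875, p(100)=190569292, p(101)=214481126, p(102)=241265379, p(103)=271248950, p(104)=304801365, p(105)=342325709, p(106)=384276336, p(107)=431149389, p(108)=483502844, p(109)=541946240, p(110)=607163746, p(111)=679903203, p(112)=761002156, p(113)=851376628, p(114)=952050665, p(115)=1064144451, p(116)=1188908248, p(117)=1327710076, p(118)=1482074143, p(119)=1653668665, p(120)=1844349560, p(121)=2056148051, p(122)=2291320912, p(123)=2552338241, p(124)=2841940500, p(125)=3163127352, p(126)=3519222692, p(127)=3913864295, p(128)=4351078600, p(129)=4835271870, p(130)=5371315400, p(131)=5964539504, p(132)=6620830889, p(133)=7346629512, p(134)=8149040695, p(135)=9035836076, p(136)=10015581680, p(137)=11097645016, p(138)=12292341831, p(139)=13610949895, p(140)=15065878135, p(141)=16670689208.
Final step: p(142) = p(141) + p(140) - p(137) - p(135) + p(130) + p(127) - p(120) - p(116) + p(107) + p(102) - p(91) - p(85) + p(72) + p(65) - p(50) - p(42) + p(25) + p(16)
= 16670689208 + 15065878135 - 11097645016 - 9035836076 + 5371315400 + 3913864295 - 1844349560 - 1188908248 + 431149389 + 241265379 - 64112359 - 30167357 + 5392783 + 2012558 - 204226 - 53174 + 1958 + 231
= 18440293320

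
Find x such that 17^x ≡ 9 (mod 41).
30

Baby-step giant-step with step n = ⌈√41⌉ = 7.
Baby steps 17^j mod 41 (j:value) for j=0..6: 0:1, 1:17, 2:2, 3:34, 4:4, 5:27, 6:8.
Giant-step multiplier: 17^(-7) ≡ 17^(40-7) = 17^33 ≡ 19 (mod 41).
Giant steps γ_i = 9·19^i mod 41: γ_0=9, γ_1=7, γ_2=10, γ_3=26, γ_4=2 (in table at j=2).
x = i·n + j = 4·7 + 2 = 30.
Check: 17^30 ≡ 9 (mod 41).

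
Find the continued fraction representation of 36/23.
[1; 1, 1, 3, 3]

Euclidean algorithm steps:
36 = 1 × 23 + 13
23 = 1 × 13 + 10
13 = 1 × 10 + 3
10 = 3 × 3 + 1
3 = 3 × 1 + 0
Continued fraction: [1; 1, 1, 3, 3]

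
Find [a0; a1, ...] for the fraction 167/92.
[1; 1, 4, 2, 2, 3]

Euclidean algorithm steps:
167 = 1 × 92 + 75
92 = 1 × 75 + 17
75 = 4 × 17 + 7
17 = 2 × 7 + 3
7 = 2 × 3 + 1
3 = 3 × 1 + 0
Continued fraction: [1; 1, 4, 2, 2, 3]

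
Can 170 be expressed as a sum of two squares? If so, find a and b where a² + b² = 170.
1² + 13² (a=1, b=13)

Factorization: 170 = 2 × 5 × 17
By Fermat: n is sum of two squares iff every prime p ≡ 3 (mod 4) appears to even power.
All primes ≡ 3 (mod 4) appear to even power.
Search a = 0, 1, 2, … for 170 - a² a perfect square: first hit at a = 1: 170 - 1 = 169 = 13².
170 = 1² + 13² = 1 + 169 ✓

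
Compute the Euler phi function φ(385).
240

385 = 5 × 7 × 11
φ(n) = n × ∏(1 - 1/p) for each prime p dividing n
φ(385) = 385 × (1 - 1/5) × (1 - 1/7) × (1 - 1/11) = 240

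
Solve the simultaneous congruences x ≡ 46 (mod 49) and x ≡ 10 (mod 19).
732

Using Chinese Remainder Theorem:
M = 49 × 19 = 931
M1 = 19, M2 = 49
y1 = 19^(-1) mod 49 = 31
y2 = 49^(-1) mod 19 = 7
x = (46×19×31 + 10×49×7) mod 931 = 732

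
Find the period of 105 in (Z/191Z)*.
190

191 is prime, so ord(105) divides φ(191) = 190.
Divisors of 190: 1, 2, 5, 10, 19, 38, 95, 190.
Repeated squaring: 105^1 ≡ 105, 105^2 ≡ 138, 105^4 ≡ 135, 105^8 ≡ 80, 105^16 ≡ 97, 105^32 ≡ 50, 105^64 ≡ 17, 105^128 ≡ 98 (mod 191).
Test 105^d mod 191 for each divisor d in increasing order:
105^1 ≡ 105
105^2 ≡ 138
105^5 = 105^4·105^1 ≡ 41
105^10 = 105^8·105^2 ≡ 153
105^19 = 105^16·105^2·105^1 ≡ 152
105^38 = 105^32·105^4·105^2 ≡ 184
105^95 = 105^64·105^16·105^8·105^4·105^2·105^1 ≡ 190
105^190 = 105^128·105^32·105^16·105^8·105^4·105^2 ≡ 1  ← first divisor giving 1
The order is 190.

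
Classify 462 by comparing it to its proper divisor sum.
abundant

Proper divisors of 462: sum = 1 + 2 + 3 + 6 + 7 + 11 + 14 + 21 + 22 + 33 + 42 + 66 + 77 + 154 + 231 = 690
Since 690 > 462, 462 is abundant.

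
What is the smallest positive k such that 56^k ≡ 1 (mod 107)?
53

107 is prime, so ord(56) divides φ(107) = 106.
Divisors of 106: 1, 2, 53, 106.
Repeated squaring: 56^1 ≡ 56, 56^2 ≡ 33, 56^4 ≡ 19, 56^8 ≡ 40, 56^16 ≡ 102, 56^32 ≡ 25, 56^64 ≡ 90 (mod 107).
Test 56^d mod 107 for each divisor d in increasing order:
56^1 ≡ 56
56^2 ≡ 33
56^53 = 56^32·56^16·56^4·56^1 ≡ 1  ← first divisor giving 1
The order is 53.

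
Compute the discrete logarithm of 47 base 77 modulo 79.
5

Baby-step giant-step with step n = ⌈√79⌉ = 9.
Baby steps 77^j mod 79 (j:value) for j=0..8: 0:1, 1:77, 2:4, 3:71, 4:16, 5:47, 6:64, 7:30, 8:19.
h = 47 is already in the table at j=5, so x = 5.
Check: 77^5 ≡ 47 (mod 79).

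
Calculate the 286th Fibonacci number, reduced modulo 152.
151

Matrix identity: Q^n = [[F_(n+1), F_n], [F_n, F_(n-1)]] with Q = [[1,1],[1,0]].
n = 286 = 100011110₂. Square-and-multiply, entries mod 152:
Q^1 = [[1,1],[1,0]]
Q^2 = (Q^1)² = [[2,1],[1,1]]
Q^4 = (Q^2)² = [[5,3],[3,2]]
Q^8 = (Q^4)² = [[34,21],[21,13]]
Q^17 = (Q^8)²·Q = [[0,77],[77,75]]
Q^35 = (Q^17)²·Q = [[0,1],[1,151]]
Q^71 = (Q^35)²·Q = [[0,1],[1,151]]
Q^143 = (Q^71)²·Q = [[0,1],[1,151]]
Q^286 = (Q^143)² = [[1,151],[151,2]]
F_286 mod 152 = Q^286[0][1] = 151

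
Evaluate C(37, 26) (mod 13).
1

Using Lucas' theorem:
Write n=37 and k=26 in base 13:
n in base 13: [2, 11]
k in base 13: [2, 0]
C(37,26) mod 13 = ∏ C(n_i, k_i) mod 13
Digit binomials (mod 13): C(2,2) = 1; C(11,0) = 1
Product: 1 × 1 = 1 ≡ 1 (mod 13)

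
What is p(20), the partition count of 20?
627

p(n) counts ways to write n as a sum of positive integers (order ignored).
Euler's pentagonal recurrence: p(k) = p(k-1) + p(k-2) - p(k-5) - p(k-7) + p(k-12) + p(k-15) - ... (offsets j(3j∓1)/2, signs ++--, p(0)=1, p(<0)=0).
DP table for k = 0..19: p(0)=1, p(1)=1, p(2)=2, p(3)=3, p(4)=5, p(5)=7, p(6)=11, p(7)=15, p(8)=22, p(9)=30, p(10)=42, p(11)=56, p(12)=77, p(13)=101, p(14)=135, p(15)=176, p(16)=231, p(17)=297, p(18)=385, p(19)=490.
Final step: p(20) = p(19) + p(18) - p(15) - p(13) + p(8) + p(5)
= 490 + 385 - 176 - 101 + 22 + 7
= 627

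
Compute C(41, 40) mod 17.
7

Using Lucas' theorem:
Write n=41 and k=40 in base 17:
n in base 17: [2, 7]
k in base 17: [2, 6]
C(41,40) mod 17 = ∏ C(n_i, k_i) mod 17
Digit binomials (mod 17): C(2,2) = 1; C(7,6) = 7
Product: 1 × 7 = 7 ≡ 7 (mod 17)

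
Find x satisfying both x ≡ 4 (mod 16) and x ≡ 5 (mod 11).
148

Using Chinese Remainder Theorem:
M = 16 × 11 = 176
M1 = 11, M2 = 16
y1 = 11^(-1) mod 16 = 3
y2 = 16^(-1) mod 11 = 9
x = (4×11×3 + 5×16×9) mod 176 = 148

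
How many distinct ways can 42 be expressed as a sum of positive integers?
53174

p(n) counts ways to write n as a sum of positive integers (order ignored).
Euler's pentagonal recurrence: p(k) = p(k-1) + p(k-2) - p(k-5) - p(k-7) + p(k-12) + p(k-15) - ... (offsets j(3j∓1)/2, signs ++--, p(0)=1, p(<0)=0).
DP table for k = 0..41: p(0)=1, p(1)=1, p(2)=2, p(3)=3, p(4)=5, p(5)=7, p(6)=11, p(7)=15, p(8)=22, p(9)=30, p(10)=42, p(11)=56, p(12)=77, p(13)=101, p(14)=135, p(15)=176, p(16)=231, p(17)=297, p(18)=385, p(19)=490, p(20)=627, p(21)=792, p(22)=1002, p(23)=1255, p(24)=1575, p(25)=1958, p(26)=2436, p(27)=3010, p(28)=3718, p(29)=4565, p(30)=5604, p(31)=6842, p(32)=8349, p(33)=10143, p(34)=12310, p(35)=14883, p(36)=17977, p(37)=21637, p(38)=26015, p(39)=31185, p(40)=37338, p(41)=44583.
Final step: p(42) = p(41) + p(40) - p(37) - p(35) + p(30) + p(27) - p(20) - p(16) + p(7) + p(2)
= 44583 + 37338 - 21637 - 14883 + 5604 + 3010 - 627 - 231 + 15 + 2
= 53174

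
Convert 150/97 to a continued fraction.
[1; 1, 1, 4, 1, 8]

Euclidean algorithm steps:
150 = 1 × 97 + 53
97 = 1 × 53 + 44
53 = 1 × 44 + 9
44 = 4 × 9 + 8
9 = 1 × 8 + 1
8 = 8 × 1 + 0
Continued fraction: [1; 1, 1, 4, 1, 8]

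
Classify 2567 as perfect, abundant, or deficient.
deficient

Proper divisors of 2567: sum = 1 + 17 + 151 = 169
Since 169 < 2567, 2567 is deficient.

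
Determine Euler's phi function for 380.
144

380 = 2^2 × 5 × 19
φ(n) = n × ∏(1 - 1/p) for each prime p dividing n
φ(380) = 380 × (1 - 1/2) × (1 - 1/5) × (1 - 1/19) = 144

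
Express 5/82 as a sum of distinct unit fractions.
1/17 + 1/465 + 1/648210

Greedy algorithm:
5/82: ceiling(82/5) = 17, use 1/17
3/1394: ceiling(1394/3) = 465, use 1/465
1/648210: ceiling(648210/1) = 648210, use 1/648210
Result: 5/82 = 1/17 + 1/465 + 1/648210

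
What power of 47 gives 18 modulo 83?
17

Baby-step giant-step with step n = ⌈√83⌉ = 10.
Baby steps 47^j mod 83 (j:value) for j=0..9: 0:1, 1:47, 2:51, 3:73, 4:28, 5:71, 6:17, 7:52, 8:37, 9:79.
Giant-step multiplier: 47^(-10) ≡ 47^(82-10) = 47^72 ≡ 49 (mod 83).
Giant steps γ_i = 18·49^i mod 83: γ_0=18, γ_1=52 (in table at j=7).
x = i·n + j = 1·10 + 7 = 17.
Check: 47^17 ≡ 18 (mod 83).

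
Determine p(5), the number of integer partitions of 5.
7

p(n) counts ways to write n as a sum of positive integers (order ignored).
Examples: 5; 4 + 1; 3 + 2; 3 + 1 + 1; 2 + 2 + 1; ... (7 total)
p(5) = 7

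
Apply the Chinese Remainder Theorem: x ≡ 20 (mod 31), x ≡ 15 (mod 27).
609

Using Chinese Remainder Theorem:
M = 31 × 27 = 837
M1 = 27, M2 = 31
y1 = 27^(-1) mod 31 = 23
y2 = 31^(-1) mod 27 = 7
x = (20×27×23 + 15×31×7) mod 837 = 609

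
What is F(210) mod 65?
0

Matrix identity: Q^n = [[F_(n+1), F_n], [F_n, F_(n-1)]] with Q = [[1,1],[1,0]].
n = 210 = 11010010₂. Square-and-multiply, entries mod 65:
Q^1 = [[1,1],[1,0]]
Q^3 = (Q^1)²·Q = [[3,2],[2,1]]
Q^6 = (Q^3)² = [[13,8],[8,5]]
Q^13 = (Q^6)²·Q = [[52,38],[38,14]]
Q^26 = (Q^13)² = [[53,38],[38,15]]
Q^52 = (Q^26)² = [[28,49],[49,44]]
Q^105 = (Q^52)²·Q = [[18,0],[0,18]]
Q^210 = (Q^105)² = [[64,0],[0,64]]
F_210 mod 65 = Q^210[0][1] = 0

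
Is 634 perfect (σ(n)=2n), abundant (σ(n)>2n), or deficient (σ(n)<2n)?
deficient

Proper divisors of 634: sum = 1 + 2 + 317 = 320
Since 320 < 634, 634 is deficient.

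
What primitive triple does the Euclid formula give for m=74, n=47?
(3267, 6956, 7685)

Euclid's formula: a = m² - n², b = 2mn, c = m² + n²
m = 74, n = 47
a = 74² - 47² = 5476 - 2209 = 3267
b = 2 × 74 × 47 = 6956
c = 74² + 47² = 5476 + 2209 = 7685
Verification: 3267² + 6956² = 10673289 + 48385936 = 59059225 = 7685² ✓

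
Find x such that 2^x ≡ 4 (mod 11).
2

Baby-step giant-step with step n = ⌈√11⌉ = 4.
Baby steps 2^j mod 11 (j:value) for j=0..3: 0:1, 1:2, 2:4, 3:8.
h = 4 is already in the table at j=2, so x = 2.
Check: 2^2 ≡ 4 (mod 11).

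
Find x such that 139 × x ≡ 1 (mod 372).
91

gcd(139, 372) = 1, so the inverse exists.
Extended Euclidean algorithm on (372, 139):
372 = 2 × 139 + 94  ⟹  94 = (1)·372 + (-2)·139
139 = 1 × 94 + 45  ⟹  45 = (-1)·372 + (3)·139
94 = 2 × 45 + 4  ⟹  4 = (3)·372 + (-8)·139
45 = 11 × 4 + 1  ⟹  1 = (-34)·372 + (91)·139
So (91)·139 ≡ 1 (mod 372), i.e. 139^(-1) ≡ 91 (mod 372).
Check: 139 × 91 = 12649 ≡ 1 (mod 372)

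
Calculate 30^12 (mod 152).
96

Repeated squaring. Binary of 12 = 1100.
30^1 ≡ 30 (mod 152); 30^2 ≡ 140 (mod 152); 30^4 ≡ 144 (mod 152); 30^8 ≡ 64 (mod 152)
30^12 = 30^4 × 30^8 ≡ 96 (mod 152)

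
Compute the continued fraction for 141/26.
[5; 2, 2, 1, 3]

Euclidean algorithm steps:
141 = 5 × 26 + 11
26 = 2 × 11 + 4
11 = 2 × 4 + 3
4 = 1 × 3 + 1
3 = 3 × 1 + 0
Continued fraction: [5; 2, 2, 1, 3]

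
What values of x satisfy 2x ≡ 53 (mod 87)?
x ≡ 70 (mod 87)

gcd(2, 87) = 1, which divides 53, so solutions exist.
Find 2^(-1) mod 87 by the extended Euclidean algorithm:
87 = 43 × 2 + 1  ⟹  1 = (1)·87 + (-43)·2
So (-43)·2 ≡ 1 (mod 87), i.e. 2^(-1) ≡ -43 ≡ 44 (mod 87).
x ≡ 44 × 53 = 2332 ≡ 70 (mod 87).
Check: 2 × 70 = 140 ≡ 53 (mod 87).
Unique solution: x ≡ 70 (mod 87)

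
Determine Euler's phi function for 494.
216

494 = 2 × 13 × 19
φ(n) = n × ∏(1 - 1/p) for each prime p dividing n
φ(494) = 494 × (1 - 1/2) × (1 - 1/13) × (1 - 1/19) = 216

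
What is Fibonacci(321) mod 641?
640

Matrix identity: Q^n = [[F_(n+1), F_n], [F_n, F_(n-1)]] with Q = [[1,1],[1,0]].
n = 321 = 101000001₂. Square-and-multiply, entries mod 641:
Q^1 = [[1,1],[1,0]]
Q^2 = (Q^1)² = [[2,1],[1,1]]
Q^5 = (Q^2)²·Q = [[8,5],[5,3]]
Q^10 = (Q^5)² = [[89,55],[55,34]]
Q^20 = (Q^10)² = [[49,355],[355,335]]
Q^40 = (Q^20)² = [[226,428],[428,439]]
Q^80 = (Q^40)² = [[295,16],[16,279]]
Q^160 = (Q^80)² = [[105,210],[210,536]]
Q^321 = (Q^160)²·Q = [[640,640],[640,0]]
F_321 mod 641 = Q^321[0][1] = 640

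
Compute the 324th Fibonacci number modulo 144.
0

Matrix identity: Q^n = [[F_(n+1), F_n], [F_n, F_(n-1)]] with Q = [[1,1],[1,0]].
n = 324 = 101000100₂. Square-and-multiply, entries mod 144:
Q^1 = [[1,1],[1,0]]
Q^2 = (Q^1)² = [[2,1],[1,1]]
Q^5 = (Q^2)²·Q = [[8,5],[5,3]]
Q^10 = (Q^5)² = [[89,55],[55,34]]
Q^20 = (Q^10)² = [[2,141],[141,5]]
Q^40 = (Q^20)² = [[13,123],[123,34]]
Q^81 = (Q^40)²·Q = [[55,34],[34,21]]
Q^162 = (Q^81)² = [[5,136],[136,13]]
Q^324 = (Q^162)² = [[89,0],[0,89]]
F_324 mod 144 = Q^324[0][1] = 0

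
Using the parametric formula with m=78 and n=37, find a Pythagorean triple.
(4715, 5772, 7453)

Euclid's formula: a = m² - n², b = 2mn, c = m² + n²
m = 78, n = 37
a = 78² - 37² = 6084 - 1369 = 4715
b = 2 × 78 × 37 = 5772
c = 78² + 37² = 6084 + 1369 = 7453
Verification: 4715² + 5772² = 22231225 + 33315984 = 55547209 = 7453² ✓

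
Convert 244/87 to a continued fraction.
[2; 1, 4, 8, 2]

Euclidean algorithm steps:
244 = 2 × 87 + 70
87 = 1 × 70 + 17
70 = 4 × 17 + 2
17 = 8 × 2 + 1
2 = 2 × 1 + 0
Continued fraction: [2; 1, 4, 8, 2]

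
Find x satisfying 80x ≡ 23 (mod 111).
x ≡ 10 (mod 111)

gcd(80, 111) = 1, which divides 23, so solutions exist.
Find 80^(-1) mod 111 by the extended Euclidean algorithm:
111 = 1 × 80 + 31  ⟹  31 = (1)·111 + (-1)·80
80 = 2 × 31 + 18  ⟹  18 = (-2)·111 + (3)·80
31 = 1 × 18 + 13  ⟹  13 = (3)·111 + (-4)·80
18 = 1 × 13 + 5  ⟹  5 = (-5)·111 + (7)·80
13 = 2 × 5 + 3  ⟹  3 = (13)·111 + (-18)·80
5 = 1 × 3 + 2  ⟹  2 = (-18)·111 + (25)·80
3 = 1 × 2 + 1  ⟹  1 = (31)·111 + (-43)·80
So (-43)·80 ≡ 1 (mod 111), i.e. 80^(-1) ≡ -43 ≡ 68 (mod 111).
x ≡ 68 × 23 = 1564 ≡ 10 (mod 111).
Check: 80 × 10 = 800 ≡ 23 (mod 111).
Unique solution: x ≡ 10 (mod 111)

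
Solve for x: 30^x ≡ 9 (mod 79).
14

Baby-step giant-step with step n = ⌈√79⌉ = 9.
Baby steps 30^j mod 79 (j:value) for j=0..8: 0:1, 1:30, 2:31, 3:61, 4:13, 5:74, 6:8, 7:3, 8:11.
Giant-step multiplier: 30^(-9) ≡ 30^(78-9) = 30^69 ≡ 17 (mod 79).
Giant steps γ_i = 9·17^i mod 79: γ_0=9, γ_1=74 (in table at j=5).
x = i·n + j = 1·9 + 5 = 14.
Check: 30^14 ≡ 9 (mod 79).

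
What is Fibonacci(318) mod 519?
263

Matrix identity: Q^n = [[F_(n+1), F_n], [F_n, F_(n-1)]] with Q = [[1,1],[1,0]].
n = 318 = 100111110₂. Square-and-multiply, entries mod 519:
Q^1 = [[1,1],[1,0]]
Q^2 = (Q^1)² = [[2,1],[1,1]]
Q^4 = (Q^2)² = [[5,3],[3,2]]
Q^9 = (Q^4)²·Q = [[55,34],[34,21]]
Q^19 = (Q^9)²·Q = [[18,29],[29,508]]
Q^39 = (Q^19)²·Q = [[330,127],[127,203]]
Q^79 = (Q^39)²·Q = [[171,469],[469,221]]
Q^159 = (Q^79)²·Q = [[204,82],[82,122]]
Q^318 = (Q^159)² = [[73,263],[263,329]]
F_318 mod 519 = Q^318[0][1] = 263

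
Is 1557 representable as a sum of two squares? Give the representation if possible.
6² + 39² (a=6, b=39)

Factorization: 1557 = 3^2 × 173
By Fermat: n is sum of two squares iff every prime p ≡ 3 (mod 4) appears to even power.
All primes ≡ 3 (mod 4) appear to even power.
Search a = 0, 1, 2, … for 1557 - a² a perfect square: first hit at a = 6: 1557 - 36 = 1521 = 39².
1557 = 6² + 39² = 36 + 1521 ✓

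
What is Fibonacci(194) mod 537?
271

Matrix identity: Q^n = [[F_(n+1), F_n], [F_n, F_(n-1)]] with Q = [[1,1],[1,0]].
n = 194 = 11000010₂. Square-and-multiply, entries mod 537:
Q^1 = [[1,1],[1,0]]
Q^3 = (Q^1)²·Q = [[3,2],[2,1]]
Q^6 = (Q^3)² = [[13,8],[8,5]]
Q^12 = (Q^6)² = [[233,144],[144,89]]
Q^24 = (Q^12)² = [[382,186],[186,196]]
Q^48 = (Q^24)² = [[88,108],[108,517]]
Q^97 = (Q^48)²·Q = [[439,76],[76,363]]
Q^194 = (Q^97)² = [[344,271],[271,73]]
F_194 mod 537 = Q^194[0][1] = 271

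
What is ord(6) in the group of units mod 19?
9

19 is prime, so ord(6) divides φ(19) = 18.
Divisors of 18: 1, 2, 3, 6, 9, 18.
Repeated squaring: 6^1 ≡ 6, 6^2 ≡ 17, 6^4 ≡ 4, 6^8 ≡ 16, 6^16 ≡ 9 (mod 19).
Test 6^d mod 19 for each divisor d in increasing order:
6^1 ≡ 6
6^2 ≡ 17
6^3 = 6^2·6^1 ≡ 7
6^6 = 6^4·6^2 ≡ 11
6^9 = 6^8·6^1 ≡ 1  ← first divisor giving 1
The order is 9.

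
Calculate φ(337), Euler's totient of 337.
336

337 = 337
φ(n) = n × ∏(1 - 1/p) for each prime p dividing n
φ(337) = 337 × (1 - 1/337) = 336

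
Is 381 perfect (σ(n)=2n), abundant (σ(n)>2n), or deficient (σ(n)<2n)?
deficient

Proper divisors of 381: sum = 1 + 3 + 127 = 131
Since 131 < 381, 381 is deficient.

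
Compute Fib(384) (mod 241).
145

Matrix identity: Q^n = [[F_(n+1), F_n], [F_n, F_(n-1)]] with Q = [[1,1],[1,0]].
n = 384 = 110000000₂. Square-and-multiply, entries mod 241:
Q^1 = [[1,1],[1,0]]
Q^3 = (Q^1)²·Q = [[3,2],[2,1]]
Q^6 = (Q^3)² = [[13,8],[8,5]]
Q^12 = (Q^6)² = [[233,144],[144,89]]
Q^24 = (Q^12)² = [[74,96],[96,219]]
Q^48 = (Q^24)² = [[232,172],[172,60]]
Q^96 = (Q^48)² = [[22,96],[96,167]]
Q^192 = (Q^96)² = [[60,69],[69,232]]
Q^384 = (Q^192)² = [[167,145],[145,22]]
F_384 mod 241 = Q^384[0][1] = 145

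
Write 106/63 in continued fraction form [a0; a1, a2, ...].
[1; 1, 2, 6, 1, 2]

Euclidean algorithm steps:
106 = 1 × 63 + 43
63 = 1 × 43 + 20
43 = 2 × 20 + 3
20 = 6 × 3 + 2
3 = 1 × 2 + 1
2 = 2 × 1 + 0
Continued fraction: [1; 1, 2, 6, 1, 2]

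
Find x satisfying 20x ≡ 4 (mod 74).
x ≡ 15 (mod 37)

gcd(20, 74) = 2, which divides 4, so solutions exist.
Divide through by 2: 10x ≡ 2 (mod 37).
Find 10^(-1) mod 37 by the extended Euclidean algorithm:
37 = 3 × 10 + 7  ⟹  7 = (1)·37 + (-3)·10
10 = 1 × 7 + 3  ⟹  3 = (-1)·37 + (4)·10
7 = 2 × 3 + 1  ⟹  1 = (3)·37 + (-11)·10
So (-11)·10 ≡ 1 (mod 37), i.e. 10^(-1) ≡ -11 ≡ 26 (mod 37).
x ≡ 26 × 2 = 52 ≡ 15 (mod 37).
Check: 20 × 15 = 300 ≡ 4 (mod 74).
x ≡ 15 (mod 37), giving 2 solutions mod 74.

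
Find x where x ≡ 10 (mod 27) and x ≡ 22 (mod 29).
631

Using Chinese Remainder Theorem:
M = 27 × 29 = 783
M1 = 29, M2 = 27
y1 = 29^(-1) mod 27 = 14
y2 = 27^(-1) mod 29 = 14
x = (10×29×14 + 22×27×14) mod 783 = 631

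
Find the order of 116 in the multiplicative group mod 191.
190

191 is prime, so ord(116) divides φ(191) = 190.
Divisors of 190: 1, 2, 5, 10, 19, 38, 95, 190.
Repeated squaring: 116^1 ≡ 116, 116^2 ≡ 86, 116^4 ≡ 138, 116^8 ≡ 135, 116^16 ≡ 80, 116^32 ≡ 97, 116^64 ≡ 50, 116^128 ≡ 17 (mod 191).
Test 116^d mod 191 for each divisor d in increasing order:
116^1 ≡ 116
116^2 ≡ 86
116^5 = 116^4·116^1 ≡ 155
116^10 = 116^8·116^2 ≡ 150
116^19 = 116^16·116^2·116^1 ≡ 82
116^38 = 116^32·116^4·116^2 ≡ 39
116^95 = 116^64·116^16·116^8·116^4·116^2·116^1 ≡ 190
116^190 = 116^128·116^32·116^16·116^8·116^4·116^2 ≡ 1  ← first divisor giving 1
The order is 190.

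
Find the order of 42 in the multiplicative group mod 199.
66

199 is prime, so ord(42) divides φ(199) = 198.
Divisors of 198: 1, 2, 3, 6, 9, 11, 18, 22, 33, 66, 99, 198.
Repeated squaring: 42^1 ≡ 42, 42^2 ≡ 172, 42^4 ≡ 132, 42^8 ≡ 111, 42^16 ≡ 182, 42^32 ≡ 90, 42^64 ≡ 140, 42^128 ≡ 98 (mod 199).
Test 42^d mod 199 for each divisor d in increasing order:
42^1 ≡ 42
42^2 ≡ 172
42^3 = 42^2·42^1 ≡ 60
42^6 = 42^4·42^2 ≡ 18
42^9 = 42^8·42^1 ≡ 85
42^11 = 42^8·42^2·42^1 ≡ 93
42^18 = 42^16·42^2 ≡ 61
42^22 = 42^16·42^4·42^2 ≡ 92
42^33 = 42^32·42^1 ≡ 198
42^66 = 42^64·42^2 ≡ 1  ← first divisor giving 1
The order is 66.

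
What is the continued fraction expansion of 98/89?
[1; 9, 1, 8]

Euclidean algorithm steps:
98 = 1 × 89 + 9
89 = 9 × 9 + 8
9 = 1 × 8 + 1
8 = 8 × 1 + 0
Continued fraction: [1; 9, 1, 8]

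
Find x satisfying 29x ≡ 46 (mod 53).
x ≡ 29 (mod 53)

gcd(29, 53) = 1, which divides 46, so solutions exist.
Find 29^(-1) mod 53 by the extended Euclidean algorithm:
53 = 1 × 29 + 24  ⟹  24 = (1)·53 + (-1)·29
29 = 1 × 24 + 5  ⟹  5 = (-1)·53 + (2)·29
24 = 4 × 5 + 4  ⟹  4 = (5)·53 + (-9)·29
5 = 1 × 4 + 1  ⟹  1 = (-6)·53 + (11)·29
So (11)·29 ≡ 1 (mod 53), i.e. 29^(-1) ≡ 11 (mod 53).
x ≡ 11 × 46 = 506 ≡ 29 (mod 53).
Check: 29 × 29 = 841 ≡ 46 (mod 53).
Unique solution: x ≡ 29 (mod 53)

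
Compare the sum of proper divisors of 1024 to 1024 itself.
deficient

Proper divisors of 1024: sum = 1 + 2 + 4 + 8 + 16 + 32 + 64 + 128 + 256 + 512 = 1023
Since 1023 < 1024, 1024 is deficient.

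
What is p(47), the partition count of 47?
124754

p(n) counts ways to write n as a sum of positive integers (order ignored).
Euler's pentagonal recurrence: p(k) = p(k-1) + p(k-2) - p(k-5) - p(k-7) + p(k-12) + p(k-15) - ... (offsets j(3j∓1)/2, signs ++--, p(0)=1, p(<0)=0).
DP table for k = 0..46: p(0)=1, p(1)=1, p(2)=2, p(3)=3, p(4)=5, p(5)=7, p(6)=11, p(7)=15, p(8)=22, p(9)=30, p(10)=42, p(11)=56, p(12)=77, p(13)=101, p(14)=135, p(15)=176, p(16)=231, p(17)=297, p(18)=385, p(19)=490, p(20)=627, p(21)=792, p(22)=1002, p(23)=1255, p(24)=1575, p(25)=1958, p(26)=2436, p(27)=3010, p(28)=3718, p(29)=4565, p(30)=5604, p(31)=6842, p(32)=8349, p(33)=10143, p(34)=12310, p(35)=14883, p(36)=17977, p(37)=21637, p(38)=26015, p(39)=31185, p(40)=37338, p(41)=44583, p(42)=53174, p(43)=63261, p(44)=75175, p(45)=89134, p(46)=105558.
Final step: p(47) = p(46) + p(45) - p(42) - p(40) + p(35) + p(32) - p(25) - p(21) + p(12) + p(7)
= 105558 + 89134 - 53174 - 37338 + 14883 + 8349 - 1958 - 792 + 77 + 15
= 124754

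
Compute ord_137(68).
68

137 is prime, so ord(68) divides φ(137) = 136.
Divisors of 136: 1, 2, 4, 8, 17, 34, 68, 136.
Repeated squaring: 68^1 ≡ 68, 68^2 ≡ 103, 68^4 ≡ 60, 68^8 ≡ 38, 68^16 ≡ 74, 68^32 ≡ 133, 68^64 ≡ 16, 68^128 ≡ 119 (mod 137).
Test 68^d mod 137 for each divisor d in increasing order:
68^1 ≡ 68
68^2 ≡ 103
68^4 ≡ 60
68^8 ≡ 38
68^17 = 68^16·68^1 ≡ 100
68^34 = 68^32·68^2 ≡ 136
68^68 = 68^64·68^4 ≡ 1  ← first divisor giving 1
The order is 68.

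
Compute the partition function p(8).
22

p(n) counts ways to write n as a sum of positive integers (order ignored).
Examples: 8; 7 + 1; 6 + 2; 6 + 1 + 1; 5 + 3; ... (22 total)
p(8) = 22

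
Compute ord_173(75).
172

173 is prime, so ord(75) divides φ(173) = 172.
Divisors of 172: 1, 2, 4, 43, 86, 172.
Repeated squaring: 75^1 ≡ 75, 75^2 ≡ 89, 75^4 ≡ 136, 75^8 ≡ 158, 75^16 ≡ 52, 75^32 ≡ 109, 75^64 ≡ 117, 75^128 ≡ 22 (mod 173).
Test 75^d mod 173 for each divisor d in increasing order:
75^1 ≡ 75
75^2 ≡ 89
75^4 ≡ 136
75^43 = 75^32·75^8·75^2·75^1 ≡ 80
75^86 = 75^64·75^16·75^4·75^2 ≡ 172
75^172 = 75^128·75^32·75^8·75^4 ≡ 1  ← first divisor giving 1
The order is 172.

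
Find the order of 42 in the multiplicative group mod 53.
13

53 is prime, so ord(42) divides φ(53) = 52.
Divisors of 52: 1, 2, 4, 13, 26, 52.
Repeated squaring: 42^1 ≡ 42, 42^2 ≡ 15, 42^4 ≡ 13, 42^8 ≡ 10, 42^16 ≡ 47, 42^32 ≡ 36 (mod 53).
Test 42^d mod 53 for each divisor d in increasing order:
42^1 ≡ 42
42^2 ≡ 15
42^4 ≡ 13
42^13 = 42^8·42^4·42^1 ≡ 1  ← first divisor giving 1
The order is 13.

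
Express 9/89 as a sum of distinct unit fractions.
1/10 + 1/890

Greedy algorithm:
9/89: ceiling(89/9) = 10, use 1/10
1/890: ceiling(890/1) = 890, use 1/890
Result: 9/89 = 1/10 + 1/890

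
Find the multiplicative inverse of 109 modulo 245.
9

gcd(109, 245) = 1, so the inverse exists.
Extended Euclidean algorithm on (245, 109):
245 = 2 × 109 + 27  ⟹  27 = (1)·245 + (-2)·109
109 = 4 × 27 + 1  ⟹  1 = (-4)·245 + (9)·109
So (9)·109 ≡ 1 (mod 245), i.e. 109^(-1) ≡ 9 (mod 245).
Check: 109 × 9 = 981 ≡ 1 (mod 245)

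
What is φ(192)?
64

192 = 2^6 × 3
φ(n) = n × ∏(1 - 1/p) for each prime p dividing n
φ(192) = 192 × (1 - 1/2) × (1 - 1/3) = 64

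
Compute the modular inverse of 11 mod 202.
147

gcd(11, 202) = 1, so the inverse exists.
Extended Euclidean algorithm on (202, 11):
202 = 18 × 11 + 4  ⟹  4 = (1)·202 + (-18)·11
11 = 2 × 4 + 3  ⟹  3 = (-2)·202 + (37)·11
4 = 1 × 3 + 1  ⟹  1 = (3)·202 + (-55)·11
So (-55)·11 ≡ 1 (mod 202), i.e. 11^(-1) ≡ -55 ≡ 147 (mod 202).
Check: 11 × 147 = 1617 ≡ 1 (mod 202)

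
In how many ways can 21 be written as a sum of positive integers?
792

p(n) counts ways to write n as a sum of positive integers (order ignored).
Euler's pentagonal recurrence: p(k) = p(k-1) + p(k-2) - p(k-5) - p(k-7) + p(k-12) + p(k-15) - ... (offsets j(3j∓1)/2, signs ++--, p(0)=1, p(<0)=0).
DP table for k = 0..20: p(0)=1, p(1)=1, p(2)=2, p(3)=3, p(4)=5, p(5)=7, p(6)=11, p(7)=15, p(8)=22, p(9)=30, p(10)=42, p(11)=56, p(12)=77, p(13)=101, p(14)=135, p(15)=176, p(16)=231, p(17)=297, p(18)=385, p(19)=490, p(20)=627.
Final step: p(21) = p(20) + p(19) - p(16) - p(14) + p(9) + p(6)
= 627 + 490 - 231 - 135 + 30 + 11
= 792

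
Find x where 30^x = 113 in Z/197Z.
105

Baby-step giant-step with step n = ⌈√197⌉ = 15.
Baby steps 30^j mod 197 (j:value) for j=0..14: 0:1, 1:30, 2:112, 3:11, 4:133, 5:50, 6:121, 7:84, 8:156, 9:149, 10:136, 11:140, 12:63, 13:117, 14:161.
Giant-step multiplier: 30^(-15) ≡ 30^(196-15) = 30^181 ≡ 141 (mod 197).
Giant steps γ_i = 113·141^i mod 197: γ_0=113, γ_1=173, γ_2=162, γ_3=187, γ_4=166, γ_5=160, γ_6=102, γ_7=1 (in table at j=0).
x = i·n + j = 7·15 + 0 = 105.
Check: 30^105 ≡ 113 (mod 197).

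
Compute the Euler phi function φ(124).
60

124 = 2^2 × 31
φ(n) = n × ∏(1 - 1/p) for each prime p dividing n
φ(124) = 124 × (1 - 1/2) × (1 - 1/31) = 60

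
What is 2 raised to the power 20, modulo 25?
1

Repeated squaring. Binary of 20 = 10100.
2^1 ≡ 2 (mod 25); 2^2 ≡ 4 (mod 25); 2^4 ≡ 16 (mod 25); 2^8 ≡ 6 (mod 25); 2^16 ≡ 11 (mod 25)
2^20 = 2^4 × 2^16 ≡ 1 (mod 25)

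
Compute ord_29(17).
4

29 is prime, so ord(17) divides φ(29) = 28.
Divisors of 28: 1, 2, 4, 7, 14, 28.
Repeated squaring: 17^1 ≡ 17, 17^2 ≡ 28, 17^4 ≡ 1, 17^8 ≡ 1, 17^16 ≡ 1 (mod 29).
Test 17^d mod 29 for each divisor d in increasing order:
17^1 ≡ 17
17^2 ≡ 28
17^4 ≡ 1  ← first divisor giving 1
The order is 4.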